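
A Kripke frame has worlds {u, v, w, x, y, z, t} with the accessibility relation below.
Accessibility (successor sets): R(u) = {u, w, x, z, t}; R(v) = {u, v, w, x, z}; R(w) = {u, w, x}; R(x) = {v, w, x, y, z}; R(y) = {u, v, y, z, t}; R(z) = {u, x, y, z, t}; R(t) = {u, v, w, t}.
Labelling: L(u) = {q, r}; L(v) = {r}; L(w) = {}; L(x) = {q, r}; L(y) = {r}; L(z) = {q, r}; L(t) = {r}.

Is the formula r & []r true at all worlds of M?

No

Let φ = r & []r. Evaluate φ at each world:
  u (successors {u, w, x, z, t}): φ is false.
  v (successors {u, v, w, x, z}): φ is false.
  w (successors {u, w, x}): φ is false.
  x (successors {v, w, x, y, z}): φ is false.
  y (successors {u, v, y, z, t}): φ is true.
  z (successors {u, x, y, z, t}): φ is true.
  t (successors {u, v, w, t}): φ is false.
Detail at u (counterexample):
  At u: r is true, []r is false, so r & []r is false.
    At u: []r requires r at every successor {u, w, x, z, t}.
      r fails at w, so []r is false at u.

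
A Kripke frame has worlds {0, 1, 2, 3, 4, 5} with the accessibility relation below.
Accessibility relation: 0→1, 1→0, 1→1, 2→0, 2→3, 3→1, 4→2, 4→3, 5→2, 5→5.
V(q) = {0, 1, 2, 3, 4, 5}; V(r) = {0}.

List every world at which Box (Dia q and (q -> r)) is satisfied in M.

Let φ = Box (Dia q and (q -> r)). Evaluate φ at each world:
  0 (successors {1}): φ is false.
  1 (successors {0, 1}): φ is false.
  2 (successors {0, 3}): φ is false.
  3 (successors {1}): φ is false.
  4 (successors {2, 3}): φ is false.
  5 (successors {2, 5}): φ is false.
For instance, at 0:
  At 0: Box (Dia q and (q -> r)) requires Dia q and (q -> r) at every successor {1}.
    Dia q and (q -> r) fails at 1, so Box (Dia q and (q -> r)) is false at 0.
      At 1: Dia q is true, q -> r is false, so Dia q and (q -> r) is false.
Satisfying worlds: none.

none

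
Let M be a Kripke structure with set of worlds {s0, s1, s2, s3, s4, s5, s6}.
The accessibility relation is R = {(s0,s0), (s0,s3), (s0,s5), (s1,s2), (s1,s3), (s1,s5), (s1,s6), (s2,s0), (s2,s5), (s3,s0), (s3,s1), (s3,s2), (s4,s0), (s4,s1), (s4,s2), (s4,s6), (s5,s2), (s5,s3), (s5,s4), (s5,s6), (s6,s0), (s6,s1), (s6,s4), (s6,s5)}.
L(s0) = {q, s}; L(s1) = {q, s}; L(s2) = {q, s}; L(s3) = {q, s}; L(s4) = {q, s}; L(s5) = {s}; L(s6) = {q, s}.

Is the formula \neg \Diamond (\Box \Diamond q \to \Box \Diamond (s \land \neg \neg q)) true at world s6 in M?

At s6: \Diamond (\Box \Diamond q \to \Box \Diamond (s \land \neg \neg q)) is true, so \neg \Diamond (\Box \Diamond q \to \Box \Diamond (s \land \neg \neg q)) is false.
  At s6: \Diamond (\Box \Diamond q \to \Box \Diamond (s \land \neg \neg q)) requires \Box \Diamond q \to \Box \Diamond (s \land \neg \neg q) at some successor in {s0, s1, s4, s5}.
    \Box \Diamond q \to \Box \Diamond (s \land \neg \neg q) holds at s0, so \Diamond (\Box \Diamond q \to \Box \Diamond (s \land \neg \neg q)) is true at s6.
      At s0: \Box \Diamond q is true, \Box \Diamond (s \land \neg \neg q) is true, so \Box \Diamond q \to \Box \Diamond (s \land \neg \neg q) is true.

No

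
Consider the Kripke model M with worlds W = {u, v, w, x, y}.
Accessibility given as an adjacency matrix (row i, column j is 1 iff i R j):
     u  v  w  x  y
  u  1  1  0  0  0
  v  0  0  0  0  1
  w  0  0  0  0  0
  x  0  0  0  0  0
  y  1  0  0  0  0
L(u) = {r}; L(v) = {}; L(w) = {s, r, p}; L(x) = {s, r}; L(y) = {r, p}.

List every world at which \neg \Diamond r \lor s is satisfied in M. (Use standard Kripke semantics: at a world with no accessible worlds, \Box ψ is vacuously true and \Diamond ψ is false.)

Let φ = \neg \Diamond r \lor s. Evaluate φ at each world:
  u (successors {u, v}): φ is false.
  v (successors {y}): φ is false.
  w (successors ∅): φ is true.
  x (successors ∅): φ is true.
  y (successors {u}): φ is false.
For instance, at u:
  At u: \neg \Diamond r is false, s is false, so \neg \Diamond r \lor s is false.
    At u: \Diamond r is true, so \neg \Diamond r is false.
      At u: \Diamond r requires r at some successor in {u, v}.
        r holds at u, so \Diamond r is true at u.
Satisfying worlds: {w, x}

w, x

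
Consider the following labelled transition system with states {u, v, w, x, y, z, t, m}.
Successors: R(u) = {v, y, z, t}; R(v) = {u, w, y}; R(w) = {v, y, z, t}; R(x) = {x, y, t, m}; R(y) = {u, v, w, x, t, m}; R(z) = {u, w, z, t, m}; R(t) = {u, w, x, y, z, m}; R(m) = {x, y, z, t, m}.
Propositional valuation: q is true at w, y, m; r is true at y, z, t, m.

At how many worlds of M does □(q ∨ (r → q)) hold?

1

Let φ = □(q ∨ (r → q)). Evaluate φ at each world:
  u (successors {v, y, z, t}): φ is false.
  v (successors {u, w, y}): φ is true.
  w (successors {v, y, z, t}): φ is false.
  x (successors {x, y, t, m}): φ is false.
  y (successors {u, v, w, x, t, m}): φ is false.
  z (successors {u, w, z, t, m}): φ is false.
  t (successors {u, w, x, y, z, m}): φ is false.
  m (successors {x, y, z, t, m}): φ is false.
For instance, at t:
  At t: □(q ∨ (r → q)) requires q ∨ (r → q) at every successor {u, w, x, y, z, m}.
    q ∨ (r → q) fails at z, so □(q ∨ (r → q)) is false at t.
Satisfying worlds: {v}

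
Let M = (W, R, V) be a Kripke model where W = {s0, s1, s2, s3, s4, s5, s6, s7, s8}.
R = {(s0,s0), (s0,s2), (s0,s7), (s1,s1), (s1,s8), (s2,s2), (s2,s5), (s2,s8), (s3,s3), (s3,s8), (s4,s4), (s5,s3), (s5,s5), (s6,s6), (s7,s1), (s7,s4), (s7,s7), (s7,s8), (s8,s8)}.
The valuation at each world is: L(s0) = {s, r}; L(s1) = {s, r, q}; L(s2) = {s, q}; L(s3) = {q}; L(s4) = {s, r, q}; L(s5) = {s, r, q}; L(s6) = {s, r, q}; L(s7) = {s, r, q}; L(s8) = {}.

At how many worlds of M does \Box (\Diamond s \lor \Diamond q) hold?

Let φ = \Box (\Diamond s \lor \Diamond q). Evaluate φ at each world:
  s0 (successors {s0, s2, s7}): φ is true.
  s1 (successors {s1, s8}): φ is false.
  s2 (successors {s2, s5, s8}): φ is false.
  s3 (successors {s3, s8}): φ is false.
  s4 (successors {s4}): φ is true.
  s5 (successors {s3, s5}): φ is true.
  s6 (successors {s6}): φ is true.
  s7 (successors {s1, s4, s7, s8}): φ is false.
  s8 (successors {s8}): φ is false.
For instance, at s2:
  At s2: \Box (\Diamond s \lor \Diamond q) requires \Diamond s \lor \Diamond q at every successor {s2, s5, s8}.
    \Diamond s \lor \Diamond q fails at s8, so \Box (\Diamond s \lor \Diamond q) is false at s2.
      At s8: \Diamond s is false, \Diamond q is false, so \Diamond s \lor \Diamond q is false.
Satisfying worlds: {s0, s4, s5, s6}

4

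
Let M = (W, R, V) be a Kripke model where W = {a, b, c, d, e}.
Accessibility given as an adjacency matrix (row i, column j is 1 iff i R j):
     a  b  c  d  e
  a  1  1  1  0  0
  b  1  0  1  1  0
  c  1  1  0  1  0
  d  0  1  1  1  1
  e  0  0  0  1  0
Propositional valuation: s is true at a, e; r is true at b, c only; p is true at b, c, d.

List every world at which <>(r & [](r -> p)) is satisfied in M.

a, b, c, d

Recall that []ψ holds at a world iff ψ holds at every accessible world, and <>ψ holds iff ψ holds at some accessible world.
Let φ = <>(r & [](r -> p)). Evaluate φ at each world:
  a (successors {a, b, c}): φ is true.
  b (successors {a, c, d}): φ is true.
  c (successors {a, b, d}): φ is true.
  d (successors {b, c, d, e}): φ is true.
  e (successors {d}): φ is false.
For instance, at c:
  At c: <>(r & [](r -> p)) requires r & [](r -> p) at some successor in {a, b, d}.
    r & [](r -> p) holds at b, so <>(r & [](r -> p)) is true at c.
      At b: r is true, [](r -> p) is true, so r & [](r -> p) is true.
Satisfying worlds: {a, b, c, d}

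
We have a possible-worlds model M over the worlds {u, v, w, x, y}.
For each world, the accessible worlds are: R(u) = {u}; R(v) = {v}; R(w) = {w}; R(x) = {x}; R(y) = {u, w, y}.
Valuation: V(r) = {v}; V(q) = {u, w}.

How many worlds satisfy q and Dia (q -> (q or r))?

2

Let φ = q and Dia (q -> (q or r)). Evaluate φ at each world:
  u (successors {u}): φ is true.
  v (successors {v}): φ is false.
  w (successors {w}): φ is true.
  x (successors {x}): φ is false.
  y (successors {u, w, y}): φ is false.
For instance, at v:
  At v: q is false, Dia (q -> (q or r)) is true, so q and Dia (q -> (q or r)) is false.
    At v: Dia (q -> (q or r)) requires q -> (q or r) at some successor in {v}.
      q -> (q or r) holds at v, so Dia (q -> (q or r)) is true at v.
Satisfying worlds: {u, w}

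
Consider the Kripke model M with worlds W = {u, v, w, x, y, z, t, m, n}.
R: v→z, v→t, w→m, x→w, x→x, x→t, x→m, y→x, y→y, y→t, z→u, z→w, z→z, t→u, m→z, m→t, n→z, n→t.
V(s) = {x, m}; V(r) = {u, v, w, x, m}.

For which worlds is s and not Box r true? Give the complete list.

Recall that Box ψ holds at a world iff ψ holds at every accessible world, and Dia ψ holds iff ψ holds at some accessible world.
Let φ = s and not Box r. Evaluate φ at each world:
  u (successors ∅): φ is false.
  v (successors {z, t}): φ is false.
  w (successors {m}): φ is false.
  x (successors {w, x, t, m}): φ is true.
  y (successors {x, y, t}): φ is false.
  z (successors {u, w, z}): φ is false.
  t (successors {u}): φ is false.
  m (successors {z, t}): φ is true.
  n (successors {z, t}): φ is false.
For instance, at x:
  At x: s is true, not Box r is true, so s and not Box r is true.
    At x: Box r is false, so not Box r is true.
      At x: Box r requires r at every successor {w, x, t, m}.
        r fails at t, so Box r is false at x.
Satisfying worlds: {x, m}

x, m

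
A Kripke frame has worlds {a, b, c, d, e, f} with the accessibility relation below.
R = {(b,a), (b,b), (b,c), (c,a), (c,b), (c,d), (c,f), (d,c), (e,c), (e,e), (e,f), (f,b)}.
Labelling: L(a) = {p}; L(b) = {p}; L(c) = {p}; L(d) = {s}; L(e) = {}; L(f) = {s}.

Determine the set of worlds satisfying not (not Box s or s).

Recall that Box ψ holds at a world iff ψ holds at every accessible world, and Dia ψ holds iff ψ holds at some accessible world.
Let φ = not (not Box s or s). Evaluate φ at each world:
  a (successors ∅): φ is true.
  b (successors {a, b, c}): φ is false.
  c (successors {a, b, d, f}): φ is false.
  d (successors {c}): φ is false.
  e (successors {c, e, f}): φ is false.
  f (successors {b}): φ is false.
For instance, at d:
  At d: not Box s or s is true, so not (not Box s or s) is false.
    At d: not Box s is true, s is true, so not Box s or s is true.
      At d: Box s is false, so not Box s is true.
Satisfying worlds: {a}

a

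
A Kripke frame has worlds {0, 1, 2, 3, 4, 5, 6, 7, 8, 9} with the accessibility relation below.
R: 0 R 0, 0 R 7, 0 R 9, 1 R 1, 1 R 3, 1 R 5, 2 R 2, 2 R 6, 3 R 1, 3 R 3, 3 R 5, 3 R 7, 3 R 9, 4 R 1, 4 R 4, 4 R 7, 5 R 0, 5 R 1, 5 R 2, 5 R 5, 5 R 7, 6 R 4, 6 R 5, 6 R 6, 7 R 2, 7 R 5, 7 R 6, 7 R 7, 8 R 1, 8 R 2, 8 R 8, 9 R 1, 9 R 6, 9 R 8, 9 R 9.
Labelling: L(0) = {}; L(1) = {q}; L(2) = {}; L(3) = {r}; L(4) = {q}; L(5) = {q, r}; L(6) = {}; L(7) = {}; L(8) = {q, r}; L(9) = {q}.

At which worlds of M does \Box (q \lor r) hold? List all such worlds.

Let φ = \Box (q \lor r). Evaluate φ at each world:
  0 (successors {0, 7, 9}): φ is false.
  1 (successors {1, 3, 5}): φ is true.
  2 (successors {2, 6}): φ is false.
  3 (successors {1, 3, 5, 7, 9}): φ is false.
  4 (successors {1, 4, 7}): φ is false.
  5 (successors {0, 1, 2, 5, 7}): φ is false.
  6 (successors {4, 5, 6}): φ is false.
  7 (successors {2, 5, 6, 7}): φ is false.
  8 (successors {1, 2, 8}): φ is false.
  9 (successors {1, 6, 8, 9}): φ is false.
For instance, at 0:
  At 0: \Box (q \lor r) requires q \lor r at every successor {0, 7, 9}.
    q \lor r fails at 0, so \Box (q \lor r) is false at 0.
Satisfying worlds: {1}

1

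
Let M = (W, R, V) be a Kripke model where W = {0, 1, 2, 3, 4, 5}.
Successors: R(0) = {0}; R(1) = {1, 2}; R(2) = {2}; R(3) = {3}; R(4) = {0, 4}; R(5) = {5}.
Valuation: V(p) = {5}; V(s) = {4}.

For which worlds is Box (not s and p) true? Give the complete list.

5

Let φ = Box (not s and p). Evaluate φ at each world:
  0 (successors {0}): φ is false.
  1 (successors {1, 2}): φ is false.
  2 (successors {2}): φ is false.
  3 (successors {3}): φ is false.
  4 (successors {0, 4}): φ is false.
  5 (successors {5}): φ is true.
For instance, at 5:
  At 5: Box (not s and p) requires not s and p at every successor {5}.
    At 5: not s and p is true.
  So Box (not s and p) is true at 5.
Satisfying worlds: {5}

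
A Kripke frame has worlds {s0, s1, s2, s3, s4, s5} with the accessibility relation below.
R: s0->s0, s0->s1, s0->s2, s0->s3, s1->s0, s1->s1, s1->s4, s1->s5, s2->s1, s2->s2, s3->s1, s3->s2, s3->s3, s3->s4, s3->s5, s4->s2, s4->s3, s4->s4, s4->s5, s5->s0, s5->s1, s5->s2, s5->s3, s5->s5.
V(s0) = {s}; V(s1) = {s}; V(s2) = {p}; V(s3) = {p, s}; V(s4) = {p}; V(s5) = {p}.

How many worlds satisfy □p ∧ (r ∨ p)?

Recall that □ψ holds at a world iff ψ holds at every accessible world, and ◇ψ holds iff ψ holds at some accessible world.
Let φ = □p ∧ (r ∨ p). Evaluate φ at each world:
  s0 (successors {s0, s1, s2, s3}): φ is false.
  s1 (successors {s0, s1, s4, s5}): φ is false.
  s2 (successors {s1, s2}): φ is false.
  s3 (successors {s1, s2, s3, s4, s5}): φ is false.
  s4 (successors {s2, s3, s4, s5}): φ is true.
  s5 (successors {s0, s1, s2, s3, s5}): φ is false.
For instance, at s3:
  At s3: □p is false, r ∨ p is true, so □p ∧ (r ∨ p) is false.
    At s3: □p requires p at every successor {s1, s2, s3, s4, s5}.
      p fails at s1, so □p is false at s3.
Satisfying worlds: {s4}

1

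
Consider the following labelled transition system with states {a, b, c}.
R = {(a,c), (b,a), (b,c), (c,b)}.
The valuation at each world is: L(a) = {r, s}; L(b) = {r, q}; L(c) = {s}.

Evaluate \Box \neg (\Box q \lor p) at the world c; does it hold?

At c: \Box \neg (\Box q \lor p) requires \neg (\Box q \lor p) at every successor {b}.
    At b: \Box q \lor p is false, so \neg (\Box q \lor p) is true.
      At b: \Box q is false, p is false, so \Box q \lor p is false.
So \Box \neg (\Box q \lor p) is true at c.

Yes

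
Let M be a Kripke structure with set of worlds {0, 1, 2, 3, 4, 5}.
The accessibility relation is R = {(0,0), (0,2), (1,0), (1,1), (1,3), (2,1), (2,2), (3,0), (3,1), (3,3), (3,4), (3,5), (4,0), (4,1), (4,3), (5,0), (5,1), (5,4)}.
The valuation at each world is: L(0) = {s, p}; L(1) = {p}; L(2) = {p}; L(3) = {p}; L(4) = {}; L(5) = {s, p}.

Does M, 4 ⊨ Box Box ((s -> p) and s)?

No

At 4: Box Box ((s -> p) and s) requires Box ((s -> p) and s) at every successor {0, 1, 3}.
  Box ((s -> p) and s) fails at 0, so Box Box ((s -> p) and s) is false at 4.
    At 0: Box ((s -> p) and s) requires (s -> p) and s at every successor {0, 2}.
      (s -> p) and s fails at 2, so Box ((s -> p) and s) is false at 0.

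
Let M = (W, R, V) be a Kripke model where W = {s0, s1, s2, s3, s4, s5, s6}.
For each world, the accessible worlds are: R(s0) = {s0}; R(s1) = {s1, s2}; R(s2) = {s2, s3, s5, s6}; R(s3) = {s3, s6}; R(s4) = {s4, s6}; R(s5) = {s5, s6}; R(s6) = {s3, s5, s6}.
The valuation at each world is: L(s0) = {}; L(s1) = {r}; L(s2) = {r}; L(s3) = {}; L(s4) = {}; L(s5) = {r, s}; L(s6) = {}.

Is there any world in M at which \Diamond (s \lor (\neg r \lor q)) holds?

Let φ = \Diamond (s \lor (\neg r \lor q)). Evaluate φ at each world:
  s0 (successors {s0}): φ is true.
  s1 (successors {s1, s2}): φ is false.
  s2 (successors {s2, s3, s5, s6}): φ is true.
  s3 (successors {s3, s6}): φ is true.
  s4 (successors {s4, s6}): φ is true.
  s5 (successors {s5, s6}): φ is true.
  s6 (successors {s3, s5, s6}): φ is true.
Detail at s0 (witness):
  At s0: \Diamond (s \lor (\neg r \lor q)) requires s \lor (\neg r \lor q) at some successor in {s0}.
    s \lor (\neg r \lor q) holds at s0, so \Diamond (s \lor (\neg r \lor q)) is true at s0.

Yes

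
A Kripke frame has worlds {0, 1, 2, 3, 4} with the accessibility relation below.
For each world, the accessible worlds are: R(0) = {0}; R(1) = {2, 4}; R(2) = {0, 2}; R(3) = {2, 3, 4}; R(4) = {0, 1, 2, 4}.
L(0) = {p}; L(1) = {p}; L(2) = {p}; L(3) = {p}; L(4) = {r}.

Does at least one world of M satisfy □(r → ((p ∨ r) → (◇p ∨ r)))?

Let φ = □(r → ((p ∨ r) → (◇p ∨ r))). Evaluate φ at each world:
  0 (successors {0}): φ is true.
  1 (successors {2, 4}): φ is true.
  2 (successors {0, 2}): φ is true.
  3 (successors {2, 3, 4}): φ is true.
  4 (successors {0, 1, 2, 4}): φ is true.
Detail at 0 (witness):
  At 0: □(r → ((p ∨ r) → (◇p ∨ r))) requires r → ((p ∨ r) → (◇p ∨ r)) at every successor {0}.
      At 0: r is false, (p ∨ r) → (◇p ∨ r) is true, so r → ((p ∨ r) → (◇p ∨ r)) is true.
  So □(r → ((p ∨ r) → (◇p ∨ r))) is true at 0.

Yes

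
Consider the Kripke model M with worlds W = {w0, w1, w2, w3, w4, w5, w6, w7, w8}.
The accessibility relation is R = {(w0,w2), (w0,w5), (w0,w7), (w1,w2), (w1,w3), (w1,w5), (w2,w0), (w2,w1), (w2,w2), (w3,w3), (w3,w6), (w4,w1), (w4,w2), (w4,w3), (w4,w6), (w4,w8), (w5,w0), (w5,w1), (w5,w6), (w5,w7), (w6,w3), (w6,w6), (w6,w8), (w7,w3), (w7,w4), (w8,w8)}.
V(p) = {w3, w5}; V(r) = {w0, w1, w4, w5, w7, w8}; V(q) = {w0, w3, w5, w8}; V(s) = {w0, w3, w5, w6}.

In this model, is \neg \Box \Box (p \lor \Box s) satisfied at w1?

At w1: \Box \Box (p \lor \Box s) is false, so \neg \Box \Box (p \lor \Box s) is true.
  At w1: \Box \Box (p \lor \Box s) requires \Box (p \lor \Box s) at every successor {w2, w3, w5}.
    \Box (p \lor \Box s) fails at w2, so \Box \Box (p \lor \Box s) is false at w1.
      At w2: \Box (p \lor \Box s) requires p \lor \Box s at every successor {w0, w1, w2}.
        p \lor \Box s fails at w0, so \Box (p \lor \Box s) is false at w2.

Yes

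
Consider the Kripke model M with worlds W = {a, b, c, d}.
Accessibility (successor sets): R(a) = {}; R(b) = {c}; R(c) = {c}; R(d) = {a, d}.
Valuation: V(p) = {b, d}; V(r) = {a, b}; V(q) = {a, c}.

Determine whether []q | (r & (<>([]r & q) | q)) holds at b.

At b: []q is true, r & (<>([]r & q) | q) is false, so []q | (r & (<>([]r & q) | q)) is true.
  At b: []q requires q at every successor {c}.
    At c: q is true.
  So []q is true at b.
  At b: r is true, <>([]r & q) | q is false, so r & (<>([]r & q) | q) is false.
    At b: <>([]r & q) is false, q is false, so <>([]r & q) | q is false.
      At b: <>([]r & q) requires []r & q at some successor in {c}.
        At c: []r & q is false.
      So <>([]r & q) is false at b.

Yes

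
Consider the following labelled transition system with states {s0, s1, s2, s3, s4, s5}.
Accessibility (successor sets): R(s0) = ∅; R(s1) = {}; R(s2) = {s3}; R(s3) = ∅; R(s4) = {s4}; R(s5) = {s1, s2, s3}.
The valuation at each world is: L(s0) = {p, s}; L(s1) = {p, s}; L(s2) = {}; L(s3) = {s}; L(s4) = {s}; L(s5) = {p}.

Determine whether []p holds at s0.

Yes

Recall that []ψ holds at a world iff ψ holds at every accessible world, and <>ψ holds iff ψ holds at some accessible world.
At s0: no accessible worlds, so []p holds vacuously.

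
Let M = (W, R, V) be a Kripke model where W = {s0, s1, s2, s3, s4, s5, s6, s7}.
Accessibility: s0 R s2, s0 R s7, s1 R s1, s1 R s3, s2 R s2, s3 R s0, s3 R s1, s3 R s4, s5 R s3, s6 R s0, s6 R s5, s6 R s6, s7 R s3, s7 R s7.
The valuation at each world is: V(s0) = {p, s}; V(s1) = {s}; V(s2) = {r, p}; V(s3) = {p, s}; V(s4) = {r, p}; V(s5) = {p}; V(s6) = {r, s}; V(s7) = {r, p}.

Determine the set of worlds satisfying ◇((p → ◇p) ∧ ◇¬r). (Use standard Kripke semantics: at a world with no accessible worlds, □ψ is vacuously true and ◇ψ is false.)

Recall that ◇ψ holds at a world iff ψ holds at some accessible world.
Let φ = ◇((p → ◇p) ∧ ◇¬r). Evaluate φ at each world:
  s0 (successors {s2, s7}): φ is true.
  s1 (successors {s1, s3}): φ is true.
  s2 (successors {s2}): φ is false.
  s3 (successors {s0, s1, s4}): φ is true.
  s4 (successors ∅): φ is false.
  s5 (successors {s3}): φ is true.
  s6 (successors {s0, s5, s6}): φ is true.
  s7 (successors {s3, s7}): φ is true.
For instance, at s2:
  At s2: ◇((p → ◇p) ∧ ◇¬r) requires (p → ◇p) ∧ ◇¬r at some successor in {s2}.
    At s2: (p → ◇p) ∧ ◇¬r is false.
  So ◇((p → ◇p) ∧ ◇¬r) is false at s2.
Satisfying worlds: {s0, s1, s3, s5, s6, s7}

s0, s1, s3, s5, s6, s7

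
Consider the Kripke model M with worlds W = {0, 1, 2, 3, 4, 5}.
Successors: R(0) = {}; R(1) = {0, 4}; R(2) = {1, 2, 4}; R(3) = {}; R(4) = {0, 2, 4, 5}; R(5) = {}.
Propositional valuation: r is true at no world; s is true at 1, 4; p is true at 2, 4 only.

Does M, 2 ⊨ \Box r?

No

At 2: \Box r requires r at every successor {1, 2, 4}.
  r fails at 1, so \Box r is false at 2.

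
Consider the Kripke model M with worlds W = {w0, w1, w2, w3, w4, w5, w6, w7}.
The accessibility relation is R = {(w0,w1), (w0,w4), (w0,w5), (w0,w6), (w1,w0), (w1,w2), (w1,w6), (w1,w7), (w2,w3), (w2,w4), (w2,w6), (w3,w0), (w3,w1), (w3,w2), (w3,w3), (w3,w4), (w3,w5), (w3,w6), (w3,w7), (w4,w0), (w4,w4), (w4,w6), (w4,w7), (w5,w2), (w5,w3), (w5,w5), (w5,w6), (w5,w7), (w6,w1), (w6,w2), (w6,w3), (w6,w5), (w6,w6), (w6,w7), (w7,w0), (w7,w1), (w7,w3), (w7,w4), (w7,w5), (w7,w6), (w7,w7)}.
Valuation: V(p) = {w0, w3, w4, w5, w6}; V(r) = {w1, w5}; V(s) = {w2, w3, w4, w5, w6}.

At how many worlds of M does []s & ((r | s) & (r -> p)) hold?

Let φ = []s & ((r | s) & (r -> p)). Evaluate φ at each world:
  w0 (successors {w1, w4, w5, w6}): φ is false.
  w1 (successors {w0, w2, w6, w7}): φ is false.
  w2 (successors {w3, w4, w6}): φ is true.
  w3 (successors {w0, w1, w2, w3, w4, w5, w6, w7}): φ is false.
  w4 (successors {w0, w4, w6, w7}): φ is false.
  w5 (successors {w2, w3, w5, w6, w7}): φ is false.
  w6 (successors {w1, w2, w3, w5, w6, w7}): φ is false.
  w7 (successors {w0, w1, w3, w4, w5, w6, w7}): φ is false.
For instance, at w5:
  At w5: []s is false, (r | s) & (r -> p) is true, so []s & ((r | s) & (r -> p)) is false.
    At w5: []s requires s at every successor {w2, w3, w5, w6, w7}.
      s fails at w7, so []s is false at w5.
Satisfying worlds: {w2}

1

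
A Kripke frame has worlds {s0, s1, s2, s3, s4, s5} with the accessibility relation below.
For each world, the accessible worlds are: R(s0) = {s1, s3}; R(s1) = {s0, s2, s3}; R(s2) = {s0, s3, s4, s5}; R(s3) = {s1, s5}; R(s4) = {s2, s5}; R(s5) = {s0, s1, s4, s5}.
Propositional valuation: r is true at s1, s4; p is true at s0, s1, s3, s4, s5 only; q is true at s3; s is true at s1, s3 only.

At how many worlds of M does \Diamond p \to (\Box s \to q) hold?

5

Let φ = \Diamond p \to (\Box s \to q). Evaluate φ at each world:
  s0 (successors {s1, s3}): φ is false.
  s1 (successors {s0, s2, s3}): φ is true.
  s2 (successors {s0, s3, s4, s5}): φ is true.
  s3 (successors {s1, s5}): φ is true.
  s4 (successors {s2, s5}): φ is true.
  s5 (successors {s0, s1, s4, s5}): φ is true.
For instance, at s2:
  At s2: \Diamond p is true, \Box s \to q is true, so \Diamond p \to (\Box s \to q) is true.
    At s2: \Diamond p requires p at some successor in {s0, s3, s4, s5}.
      p holds at s0, so \Diamond p is true at s2.
    At s2: \Box s is false, q is false, so \Box s \to q is true.
      At s2: \Box s requires s at every successor {s0, s3, s4, s5}.
        s fails at s0, so \Box s is false at s2.
Satisfying worlds: {s1, s2, s3, s4, s5}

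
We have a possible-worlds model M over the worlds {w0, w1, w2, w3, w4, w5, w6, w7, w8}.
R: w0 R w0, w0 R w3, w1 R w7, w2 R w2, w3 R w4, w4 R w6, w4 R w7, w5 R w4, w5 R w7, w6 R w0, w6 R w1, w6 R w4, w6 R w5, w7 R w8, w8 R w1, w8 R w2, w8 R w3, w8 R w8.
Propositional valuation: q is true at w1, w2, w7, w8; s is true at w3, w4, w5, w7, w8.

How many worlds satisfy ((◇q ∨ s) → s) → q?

Let φ = ((◇q ∨ s) → s) → q. Evaluate φ at each world:
  w0 (successors {w0, w3}): φ is false.
  w1 (successors {w7}): φ is true.
  w2 (successors {w2}): φ is true.
  w3 (successors {w4}): φ is false.
  w4 (successors {w6, w7}): φ is false.
  w5 (successors {w4, w7}): φ is false.
  w6 (successors {w0, w1, w4, w5}): φ is true.
  w7 (successors {w8}): φ is true.
  w8 (successors {w1, w2, w3, w8}): φ is true.
For instance, at w6:
  At w6: (◇q ∨ s) → s is false, q is false, so ((◇q ∨ s) → s) → q is true.
    At w6: ◇q ∨ s is true, s is false, so (◇q ∨ s) → s is false.
      At w6: ◇q is true, s is false, so ◇q ∨ s is true.
Satisfying worlds: {w1, w2, w6, w7, w8}

5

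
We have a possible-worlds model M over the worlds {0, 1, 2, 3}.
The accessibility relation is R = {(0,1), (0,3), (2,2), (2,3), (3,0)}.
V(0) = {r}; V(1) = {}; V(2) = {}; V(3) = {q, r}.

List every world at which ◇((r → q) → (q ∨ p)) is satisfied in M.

Let φ = ◇((r → q) → (q ∨ p)). Evaluate φ at each world:
  0 (successors {1, 3}): φ is true.
  1 (successors ∅): φ is false.
  2 (successors {2, 3}): φ is true.
  3 (successors {0}): φ is true.
For instance, at 2:
  At 2: ◇((r → q) → (q ∨ p)) requires (r → q) → (q ∨ p) at some successor in {2, 3}.
    (r → q) → (q ∨ p) holds at 3, so ◇((r → q) → (q ∨ p)) is true at 2.
Satisfying worlds: {0, 2, 3}

0, 2, 3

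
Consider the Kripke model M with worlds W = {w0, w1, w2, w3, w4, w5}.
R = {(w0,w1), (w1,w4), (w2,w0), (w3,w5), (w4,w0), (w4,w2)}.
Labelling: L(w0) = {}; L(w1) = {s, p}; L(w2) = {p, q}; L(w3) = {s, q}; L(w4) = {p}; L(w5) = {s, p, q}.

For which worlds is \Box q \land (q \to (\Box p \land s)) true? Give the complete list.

Recall that \Box ψ holds at a world iff ψ holds at every accessible world, and \Diamond ψ holds iff ψ holds at some accessible world.
Let φ = \Box q \land (q \to (\Box p \land s)). Evaluate φ at each world:
  w0 (successors {w1}): φ is false.
  w1 (successors {w4}): φ is false.
  w2 (successors {w0}): φ is false.
  w3 (successors {w5}): φ is true.
  w4 (successors {w0, w2}): φ is false.
  w5 (successors ∅): φ is true.
For instance, at w3:
  At w3: \Box q is true, q \to (\Box p \land s) is true, so \Box q \land (q \to (\Box p \land s)) is true.
    At w3: \Box q requires q at every successor {w5}.
      At w5: q is true.
    So \Box q is true at w3.
    At w3: q is true, \Box p \land s is true, so q \to (\Box p \land s) is true.
      At w3: \Box p is true, s is true, so \Box p \land s is true.
Satisfying worlds: {w3, w5}

w3, w5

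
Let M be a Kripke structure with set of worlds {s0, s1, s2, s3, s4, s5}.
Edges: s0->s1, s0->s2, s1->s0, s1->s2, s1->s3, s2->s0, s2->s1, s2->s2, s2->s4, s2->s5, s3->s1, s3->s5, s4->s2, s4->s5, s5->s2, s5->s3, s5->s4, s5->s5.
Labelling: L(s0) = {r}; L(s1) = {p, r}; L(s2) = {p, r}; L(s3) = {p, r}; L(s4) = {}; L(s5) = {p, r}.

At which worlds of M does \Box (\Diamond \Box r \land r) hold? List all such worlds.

Recall that \Box ψ holds at a world iff ψ holds at every accessible world, and \Diamond ψ holds iff ψ holds at some accessible world.
Let φ = \Box (\Diamond \Box r \land r). Evaluate φ at each world:
  s0 (successors {s1, s2}): φ is true.
  s1 (successors {s0, s2, s3}): φ is true.
  s2 (successors {s0, s1, s2, s4, s5}): φ is false.
  s3 (successors {s1, s5}): φ is true.
  s4 (successors {s2, s5}): φ is true.
  s5 (successors {s2, s3, s4, s5}): φ is false.
For instance, at s4:
  At s4: \Box (\Diamond \Box r \land r) requires \Diamond \Box r \land r at every successor {s2, s5}.
      At s2: \Diamond \Box r is true, r is true, so \Diamond \Box r \land r is true.
      At s5: \Diamond \Box r is true, r is true, so \Diamond \Box r \land r is true.
  So \Box (\Diamond \Box r \land r) is true at s4.
Satisfying worlds: {s0, s1, s3, s4}

s0, s1, s3, s4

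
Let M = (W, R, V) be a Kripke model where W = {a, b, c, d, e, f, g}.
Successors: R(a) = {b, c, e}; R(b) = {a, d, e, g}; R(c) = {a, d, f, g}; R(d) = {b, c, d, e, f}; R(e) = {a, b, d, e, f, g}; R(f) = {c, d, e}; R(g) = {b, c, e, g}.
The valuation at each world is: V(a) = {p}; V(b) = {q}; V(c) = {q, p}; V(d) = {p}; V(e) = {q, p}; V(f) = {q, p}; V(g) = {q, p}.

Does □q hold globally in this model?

Let φ = □q. Evaluate φ at each world:
  a (successors {b, c, e}): φ is true.
  b (successors {a, d, e, g}): φ is false.
  c (successors {a, d, f, g}): φ is false.
  d (successors {b, c, d, e, f}): φ is false.
  e (successors {a, b, d, e, f, g}): φ is false.
  f (successors {c, d, e}): φ is false.
  g (successors {b, c, e, g}): φ is true.
Detail at b (counterexample):
  At b: □q requires q at every successor {a, d, e, g}.
    q fails at a, so □q is false at b.

No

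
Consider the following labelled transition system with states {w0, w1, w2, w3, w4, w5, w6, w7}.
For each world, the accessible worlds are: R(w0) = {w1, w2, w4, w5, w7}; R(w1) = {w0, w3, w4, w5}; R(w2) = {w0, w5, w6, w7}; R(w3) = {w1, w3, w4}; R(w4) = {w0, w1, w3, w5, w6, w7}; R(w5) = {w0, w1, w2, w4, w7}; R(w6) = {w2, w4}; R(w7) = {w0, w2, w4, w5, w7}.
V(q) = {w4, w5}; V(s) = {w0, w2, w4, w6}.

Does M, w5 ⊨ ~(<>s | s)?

At w5: <>s | s is true, so ~(<>s | s) is false.
  At w5: <>s is true, s is false, so <>s | s is true.
    At w5: <>s requires s at some successor in {w0, w1, w2, w4, w7}.
      s holds at w0, so <>s is true at w5.

No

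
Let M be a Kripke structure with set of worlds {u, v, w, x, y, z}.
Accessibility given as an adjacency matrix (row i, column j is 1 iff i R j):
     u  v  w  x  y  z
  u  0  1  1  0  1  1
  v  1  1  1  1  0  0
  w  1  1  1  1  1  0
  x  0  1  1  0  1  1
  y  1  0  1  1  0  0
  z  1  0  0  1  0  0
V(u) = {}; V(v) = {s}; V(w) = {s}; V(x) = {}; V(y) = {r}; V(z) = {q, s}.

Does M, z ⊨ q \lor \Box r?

Yes

At z: q is true, \Box r is false, so q \lor \Box r is true.
  At z: \Box r requires r at every successor {u, x}.
    r fails at u, so \Box r is false at z.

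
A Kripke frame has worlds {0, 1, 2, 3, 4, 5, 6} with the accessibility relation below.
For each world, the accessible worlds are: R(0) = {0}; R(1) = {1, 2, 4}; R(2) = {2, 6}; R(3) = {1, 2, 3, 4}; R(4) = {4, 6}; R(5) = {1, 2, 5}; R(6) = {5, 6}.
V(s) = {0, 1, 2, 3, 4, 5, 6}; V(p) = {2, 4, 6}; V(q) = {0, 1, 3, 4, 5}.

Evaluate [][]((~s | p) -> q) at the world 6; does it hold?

No

At 6: [][]((~s | p) -> q) requires []((~s | p) -> q) at every successor {5, 6}.
  []((~s | p) -> q) fails at 5, so [][]((~s | p) -> q) is false at 6.
    At 5: []((~s | p) -> q) requires (~s | p) -> q at every successor {1, 2, 5}.
      (~s | p) -> q fails at 2, so []((~s | p) -> q) is false at 5.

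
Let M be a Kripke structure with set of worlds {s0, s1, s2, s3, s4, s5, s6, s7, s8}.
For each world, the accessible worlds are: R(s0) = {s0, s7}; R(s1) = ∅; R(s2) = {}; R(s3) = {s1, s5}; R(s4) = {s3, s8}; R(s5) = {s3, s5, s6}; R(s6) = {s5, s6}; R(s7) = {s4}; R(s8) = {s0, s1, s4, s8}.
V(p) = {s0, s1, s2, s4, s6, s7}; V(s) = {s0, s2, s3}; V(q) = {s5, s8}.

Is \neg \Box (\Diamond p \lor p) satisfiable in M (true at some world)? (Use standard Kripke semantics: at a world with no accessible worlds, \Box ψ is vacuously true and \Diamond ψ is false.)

No

Let φ = \neg \Box (\Diamond p \lor p). Evaluate φ at each world:
  s0 (successors {s0, s7}): φ is false.
  s1 (successors ∅): φ is false.
  s2 (successors ∅): φ is false.
  s3 (successors {s1, s5}): φ is false.
  s4 (successors {s3, s8}): φ is false.
  s5 (successors {s3, s5, s6}): φ is false.
  s6 (successors {s5, s6}): φ is false.
  s7 (successors {s4}): φ is false.
  s8 (successors {s0, s1, s4, s8}): φ is false.
For instance, at s3:
  At s3: \Box (\Diamond p \lor p) is true, so \neg \Box (\Diamond p \lor p) is false.
    At s3: \Box (\Diamond p \lor p) requires \Diamond p \lor p at every successor {s1, s5}.
      At s1: \Diamond p \lor p is true.
      At s5: \Diamond p \lor p is true.
    So \Box (\Diamond p \lor p) is true at s3.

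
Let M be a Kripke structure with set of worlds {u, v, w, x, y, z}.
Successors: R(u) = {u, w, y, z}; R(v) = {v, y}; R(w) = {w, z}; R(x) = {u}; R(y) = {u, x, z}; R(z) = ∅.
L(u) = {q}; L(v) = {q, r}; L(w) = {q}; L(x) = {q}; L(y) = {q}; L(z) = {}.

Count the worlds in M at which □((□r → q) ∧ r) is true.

Let φ = □((□r → q) ∧ r). Evaluate φ at each world:
  u (successors {u, w, y, z}): φ is false.
  v (successors {v, y}): φ is false.
  w (successors {w, z}): φ is false.
  x (successors {u}): φ is false.
  y (successors {u, x, z}): φ is false.
  z (successors ∅): φ is true.
For instance, at u:
  At u: □((□r → q) ∧ r) requires (□r → q) ∧ r at every successor {u, w, y, z}.
    (□r → q) ∧ r fails at u, so □((□r → q) ∧ r) is false at u.
      At u: □r → q is true, r is false, so (□r → q) ∧ r is false.
Satisfying worlds: {z}

1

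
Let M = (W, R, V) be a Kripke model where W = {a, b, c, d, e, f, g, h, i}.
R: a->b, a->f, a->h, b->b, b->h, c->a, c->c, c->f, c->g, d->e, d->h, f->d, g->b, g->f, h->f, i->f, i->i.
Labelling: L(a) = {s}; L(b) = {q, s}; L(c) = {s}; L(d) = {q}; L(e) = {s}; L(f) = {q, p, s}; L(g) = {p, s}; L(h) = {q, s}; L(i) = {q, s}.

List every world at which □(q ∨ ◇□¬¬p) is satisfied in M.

a, b, e, f, g, h, i

Recall that □ψ holds at a world iff ψ holds at every accessible world, and ◇ψ holds iff ψ holds at some accessible world.
Let φ = □(q ∨ ◇□¬¬p). Evaluate φ at each world:
  a (successors {b, f, h}): φ is true.
  b (successors {b, h}): φ is true.
  c (successors {a, c, f, g}): φ is false.
  d (successors {e, h}): φ is false.
  e (successors ∅): φ is true.
  f (successors {d}): φ is true.
  g (successors {b, f}): φ is true.
  h (successors {f}): φ is true.
  i (successors {f, i}): φ is true.
For instance, at i:
  At i: □(q ∨ ◇□¬¬p) requires q ∨ ◇□¬¬p at every successor {f, i}.
      At f: q is true, ◇□¬¬p is false, so q ∨ ◇□¬¬p is true.
      At i: q is true, ◇□¬¬p is false, so q ∨ ◇□¬¬p is true.
  So □(q ∨ ◇□¬¬p) is true at i.
Satisfying worlds: {a, b, e, f, g, h, i}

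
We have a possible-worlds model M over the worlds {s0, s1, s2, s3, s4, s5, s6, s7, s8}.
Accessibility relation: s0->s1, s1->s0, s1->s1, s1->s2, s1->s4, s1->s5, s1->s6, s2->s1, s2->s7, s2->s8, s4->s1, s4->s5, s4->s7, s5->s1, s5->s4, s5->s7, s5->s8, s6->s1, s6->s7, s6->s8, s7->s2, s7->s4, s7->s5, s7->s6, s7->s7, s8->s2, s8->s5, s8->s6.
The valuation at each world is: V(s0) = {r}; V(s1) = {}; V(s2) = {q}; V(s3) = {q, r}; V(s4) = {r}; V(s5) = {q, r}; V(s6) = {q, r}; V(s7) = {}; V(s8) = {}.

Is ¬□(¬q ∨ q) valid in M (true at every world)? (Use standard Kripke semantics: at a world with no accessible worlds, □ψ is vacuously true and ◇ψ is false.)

No

Let φ = ¬□(¬q ∨ q). Evaluate φ at each world:
  s0 (successors {s1}): φ is false.
  s1 (successors {s0, s1, s2, s4, s5, s6}): φ is false.
  s2 (successors {s1, s7, s8}): φ is false.
  s3 (successors ∅): φ is false.
  s4 (successors {s1, s5, s7}): φ is false.
  s5 (successors {s1, s4, s7, s8}): φ is false.
  s6 (successors {s1, s7, s8}): φ is false.
  s7 (successors {s2, s4, s5, s6, s7}): φ is false.
  s8 (successors {s2, s5, s6}): φ is false.
Detail at s0 (counterexample):
  At s0: □(¬q ∨ q) is true, so ¬□(¬q ∨ q) is false.
    At s0: □(¬q ∨ q) requires ¬q ∨ q at every successor {s1}.
      At s1: ¬q ∨ q is true.
    So □(¬q ∨ q) is true at s0.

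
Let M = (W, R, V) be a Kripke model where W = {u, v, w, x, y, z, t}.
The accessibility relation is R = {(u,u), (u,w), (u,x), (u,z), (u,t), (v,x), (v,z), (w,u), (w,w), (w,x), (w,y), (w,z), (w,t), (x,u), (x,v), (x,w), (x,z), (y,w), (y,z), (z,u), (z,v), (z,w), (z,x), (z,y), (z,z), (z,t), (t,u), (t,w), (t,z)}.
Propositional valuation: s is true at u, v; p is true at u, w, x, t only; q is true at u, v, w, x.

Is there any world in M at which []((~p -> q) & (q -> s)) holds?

Let φ = []((~p -> q) & (q -> s)). Evaluate φ at each world:
  u (successors {u, w, x, z, t}): φ is false.
  v (successors {x, z}): φ is false.
  w (successors {u, w, x, y, z, t}): φ is false.
  x (successors {u, v, w, z}): φ is false.
  y (successors {w, z}): φ is false.
  z (successors {u, v, w, x, y, z, t}): φ is false.
  t (successors {u, w, z}): φ is false.
For instance, at t:
  At t: []((~p -> q) & (q -> s)) requires (~p -> q) & (q -> s) at every successor {u, w, z}.
    (~p -> q) & (q -> s) fails at w, so []((~p -> q) & (q -> s)) is false at t.

No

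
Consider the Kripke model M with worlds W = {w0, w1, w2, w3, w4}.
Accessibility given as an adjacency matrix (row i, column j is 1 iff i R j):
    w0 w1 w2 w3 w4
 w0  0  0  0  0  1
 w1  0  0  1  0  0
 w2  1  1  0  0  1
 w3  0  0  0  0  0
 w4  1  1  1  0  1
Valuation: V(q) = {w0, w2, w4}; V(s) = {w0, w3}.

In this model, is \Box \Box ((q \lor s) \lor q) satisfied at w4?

No

At w4: \Box \Box ((q \lor s) \lor q) requires \Box ((q \lor s) \lor q) at every successor {w0, w1, w2, w4}.
  \Box ((q \lor s) \lor q) fails at w2, so \Box \Box ((q \lor s) \lor q) is false at w4.
    At w2: \Box ((q \lor s) \lor q) requires (q \lor s) \lor q at every successor {w0, w1, w4}.
      (q \lor s) \lor q fails at w1, so \Box ((q \lor s) \lor q) is false at w2.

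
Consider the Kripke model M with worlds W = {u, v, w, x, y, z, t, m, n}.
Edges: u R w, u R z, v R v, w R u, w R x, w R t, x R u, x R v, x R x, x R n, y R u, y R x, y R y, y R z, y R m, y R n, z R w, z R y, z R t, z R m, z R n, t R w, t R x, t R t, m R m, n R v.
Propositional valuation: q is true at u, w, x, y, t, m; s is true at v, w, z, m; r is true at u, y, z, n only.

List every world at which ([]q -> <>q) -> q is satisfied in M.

u, w, x, y, t, m

Let φ = ([]q -> <>q) -> q. Evaluate φ at each world:
  u (successors {w, z}): φ is true.
  v (successors {v}): φ is false.
  w (successors {u, x, t}): φ is true.
  x (successors {u, v, x, n}): φ is true.
  y (successors {u, x, y, z, m, n}): φ is true.
  z (successors {w, y, t, m, n}): φ is false.
  t (successors {w, x, t}): φ is true.
  m (successors {m}): φ is true.
  n (successors {v}): φ is false.
For instance, at m:
  At m: []q -> <>q is true, q is true, so ([]q -> <>q) -> q is true.
    At m: []q is true, <>q is true, so []q -> <>q is true.
      At m: []q requires q at every successor {m}.
        At m: q is true.
      So []q is true at m.
      At m: <>q requires q at some successor in {m}.
        q holds at m, so <>q is true at m.
Satisfying worlds: {u, w, x, y, t, m}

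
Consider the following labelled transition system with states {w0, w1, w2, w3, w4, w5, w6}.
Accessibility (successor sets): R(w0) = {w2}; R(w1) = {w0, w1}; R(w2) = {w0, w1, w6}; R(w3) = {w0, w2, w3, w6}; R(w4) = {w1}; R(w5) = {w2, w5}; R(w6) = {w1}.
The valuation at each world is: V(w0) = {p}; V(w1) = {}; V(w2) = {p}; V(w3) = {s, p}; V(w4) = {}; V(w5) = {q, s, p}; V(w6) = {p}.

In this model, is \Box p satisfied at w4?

At w4: \Box p requires p at every successor {w1}.
  p fails at w1, so \Box p is false at w4.

No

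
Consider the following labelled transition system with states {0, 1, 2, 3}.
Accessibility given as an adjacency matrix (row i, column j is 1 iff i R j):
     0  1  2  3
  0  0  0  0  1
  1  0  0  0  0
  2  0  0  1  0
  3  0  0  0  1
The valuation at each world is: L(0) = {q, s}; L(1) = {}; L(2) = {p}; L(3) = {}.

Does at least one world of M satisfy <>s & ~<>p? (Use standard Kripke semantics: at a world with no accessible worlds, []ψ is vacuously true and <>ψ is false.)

No

Let φ = <>s & ~<>p. Evaluate φ at each world:
  0 (successors {3}): φ is false.
  1 (successors ∅): φ is false.
  2 (successors {2}): φ is false.
  3 (successors {3}): φ is false.
For instance, at 2:
  At 2: <>s is false, ~<>p is false, so <>s & ~<>p is false.
    At 2: <>s requires s at some successor in {2}.
      At 2: s is false.
    So <>s is false at 2.
    At 2: <>p is true, so ~<>p is false.
      At 2: <>p requires p at some successor in {2}.
        p holds at 2, so <>p is true at 2.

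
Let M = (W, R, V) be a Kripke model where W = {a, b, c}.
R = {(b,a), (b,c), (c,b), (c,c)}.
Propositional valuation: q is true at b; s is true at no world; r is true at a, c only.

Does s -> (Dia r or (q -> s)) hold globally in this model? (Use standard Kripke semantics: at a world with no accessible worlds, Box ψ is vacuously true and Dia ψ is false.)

Yes

Let φ = s -> (Dia r or (q -> s)). Evaluate φ at each world:
  a (successors ∅): φ is true.
  b (successors {a, c}): φ is true.
  c (successors {b, c}): φ is true.
For instance, at b:
  At b: s is false, Dia r or (q -> s) is true, so s -> (Dia r or (q -> s)) is true.
    At b: Dia r is true, q -> s is false, so Dia r or (q -> s) is true.
      At b: Dia r requires r at some successor in {a, c}.
        r holds at a, so Dia r is true at b.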